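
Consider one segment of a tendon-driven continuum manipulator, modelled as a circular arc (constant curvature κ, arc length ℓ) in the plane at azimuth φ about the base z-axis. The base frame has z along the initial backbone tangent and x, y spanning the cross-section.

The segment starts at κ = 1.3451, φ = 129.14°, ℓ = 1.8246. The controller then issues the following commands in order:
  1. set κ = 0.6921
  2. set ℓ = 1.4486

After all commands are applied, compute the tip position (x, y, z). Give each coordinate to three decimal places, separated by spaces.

-0.421 0.518 1.218

initial: κ=1.3451, φ=129.14°, ℓ=1.8246
cmd 1: set κ=0.6921 → (κ,φ,ℓ)=(0.6921,129.14°,1.8246) → tip=(-0.6356,0.7809,1.3769)
cmd 2: set ℓ=1.4486 → (κ,φ,ℓ)=(0.6921,129.14°,1.4486) → tip=(-0.4212,0.5176,1.2178)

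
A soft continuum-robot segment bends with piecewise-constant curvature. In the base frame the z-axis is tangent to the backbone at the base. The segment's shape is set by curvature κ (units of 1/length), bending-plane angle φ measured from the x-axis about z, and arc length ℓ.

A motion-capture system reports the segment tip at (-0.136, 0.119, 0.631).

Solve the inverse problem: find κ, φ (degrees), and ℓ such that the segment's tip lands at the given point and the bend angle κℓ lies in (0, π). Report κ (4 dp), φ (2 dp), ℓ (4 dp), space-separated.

0.8389 138.81 0.6650

ρ = √(x²+y²) = √(-0.136² + 0.119²) = 0.18071
φ = atan2(y, x) mod 360° = atan2(0.119, -0.136) = 138.8141°
|p|² = ρ² + z² = 0.18071² + 0.631² = 0.43082
κ = 2ρ / |p|² = 2×0.18071 / 0.43082 = 0.83893
θ = 2·atan2(ρ, z) = 2·atan2(0.18071, 0.631) = 0.55785 rad
ℓ = θ/κ = 0.55785/0.83893 = 0.66496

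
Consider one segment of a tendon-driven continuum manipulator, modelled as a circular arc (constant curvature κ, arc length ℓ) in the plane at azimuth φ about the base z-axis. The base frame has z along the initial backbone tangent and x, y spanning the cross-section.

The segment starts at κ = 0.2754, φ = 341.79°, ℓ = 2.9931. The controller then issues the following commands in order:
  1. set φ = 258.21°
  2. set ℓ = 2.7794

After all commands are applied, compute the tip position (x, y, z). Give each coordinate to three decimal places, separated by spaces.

initial: κ=0.2754, φ=341.79°, ℓ=2.9931
cmd 1: set φ=258.21° → (κ,φ,ℓ)=(0.2754,258.21°,2.9931) → tip=(-0.2381,-1.1407,2.6655)
cmd 2: set ℓ=2.7794 → (κ,φ,ℓ)=(0.2754,258.21°,2.7794) → tip=(-0.2069,-0.9914,2.5158)

-0.207 -0.991 2.516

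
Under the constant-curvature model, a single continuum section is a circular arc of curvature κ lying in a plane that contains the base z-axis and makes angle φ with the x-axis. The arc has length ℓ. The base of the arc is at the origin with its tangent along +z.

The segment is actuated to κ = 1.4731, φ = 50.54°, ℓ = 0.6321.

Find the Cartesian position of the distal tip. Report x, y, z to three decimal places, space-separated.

0.174 0.211 0.545

θ = κ·ℓ = 1.4731 × 0.6321 = 0.93115 rad
ρ = (1 − cos θ)/κ = (1 − 0.59691)/1.4731 = 0.27363
z = sin θ / κ = 0.80230/1.4731 = 0.54464
x = ρ cos φ = 0.27363 × cos(50.54°) = 0.17390
y = ρ sin φ = 0.27363 × sin(50.54°) = 0.21126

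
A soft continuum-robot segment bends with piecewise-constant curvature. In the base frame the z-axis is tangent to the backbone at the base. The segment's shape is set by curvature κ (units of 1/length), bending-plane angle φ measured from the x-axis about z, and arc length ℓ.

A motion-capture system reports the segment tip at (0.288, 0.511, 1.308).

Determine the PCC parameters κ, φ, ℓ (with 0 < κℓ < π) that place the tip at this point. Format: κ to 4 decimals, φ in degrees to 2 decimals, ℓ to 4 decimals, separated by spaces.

ρ = √(x²+y²) = √(0.288² + 0.511²) = 0.58657
φ = atan2(y, x) mod 360° = atan2(0.511, 0.288) = 60.5944°
|p|² = ρ² + z² = 0.58657² + 1.308² = 2.05493
κ = 2ρ / |p|² = 2×0.58657 / 2.05493 = 0.57089
θ = 2·atan2(ρ, z) = 2·atan2(0.58657, 1.308) = 0.84313 rad
ℓ = θ/κ = 0.84313/0.57089 = 1.47686

0.5709 60.59 1.4769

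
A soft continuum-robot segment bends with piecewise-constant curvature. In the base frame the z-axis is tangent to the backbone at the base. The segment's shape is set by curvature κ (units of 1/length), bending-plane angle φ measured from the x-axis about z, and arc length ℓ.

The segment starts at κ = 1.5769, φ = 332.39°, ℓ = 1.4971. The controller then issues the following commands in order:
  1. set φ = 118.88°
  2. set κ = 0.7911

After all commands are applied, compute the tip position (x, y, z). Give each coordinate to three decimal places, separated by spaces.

-0.380 0.690 1.171

initial: κ=1.5769, φ=332.39°, ℓ=1.4971
cmd 1: set φ=118.88° → (κ,φ,ℓ)=(1.5769,118.88°,1.4971) → tip=(-0.5238,0.9497,0.4464)
cmd 2: set κ=0.7911 → (κ,φ,ℓ)=(0.7911,118.88°,1.4971) → tip=(-0.3804,0.6897,1.1708)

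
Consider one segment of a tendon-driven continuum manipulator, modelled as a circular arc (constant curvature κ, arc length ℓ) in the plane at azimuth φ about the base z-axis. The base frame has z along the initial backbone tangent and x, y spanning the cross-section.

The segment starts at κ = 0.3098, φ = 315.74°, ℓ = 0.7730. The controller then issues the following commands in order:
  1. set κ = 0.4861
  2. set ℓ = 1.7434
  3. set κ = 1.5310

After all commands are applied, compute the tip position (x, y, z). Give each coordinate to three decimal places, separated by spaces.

initial: κ=0.3098, φ=315.74°, ℓ=0.7730
cmd 1: set κ=0.4861 → (κ,φ,ℓ)=(0.4861,315.74°,0.7730) → tip=(0.1028,-0.1002,0.7549)
cmd 2: set ℓ=1.7434 → (κ,φ,ℓ)=(0.4861,315.74°,1.7434) → tip=(0.4982,-0.4854,1.5421)
cmd 3: set κ=1.5310 → (κ,φ,ℓ)=(1.5310,315.74°,1.7434) → tip=(0.8843,-0.8618,0.2972)

0.884 -0.862 0.297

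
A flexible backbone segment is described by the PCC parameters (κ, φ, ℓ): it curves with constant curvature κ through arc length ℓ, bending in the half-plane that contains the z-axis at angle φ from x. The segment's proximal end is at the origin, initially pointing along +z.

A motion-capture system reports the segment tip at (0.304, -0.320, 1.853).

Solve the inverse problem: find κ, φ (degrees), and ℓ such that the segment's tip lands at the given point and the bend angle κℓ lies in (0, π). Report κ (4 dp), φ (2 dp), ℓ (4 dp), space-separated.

0.2433 313.53 1.9223

ρ = √(x²+y²) = √(0.304² + -0.320²) = 0.44138
φ = atan2(y, x) mod 360° = atan2(-0.320, 0.304) = 313.5312°
|p|² = ρ² + z² = 0.44138² + 1.853² = 3.62843
κ = 2ρ / |p|² = 2×0.44138 / 3.62843 = 0.24329
θ = 2·atan2(ρ, z) = 2·atan2(0.44138, 1.853) = 0.46768 rad
ℓ = θ/κ = 0.46768/0.24329 = 1.92231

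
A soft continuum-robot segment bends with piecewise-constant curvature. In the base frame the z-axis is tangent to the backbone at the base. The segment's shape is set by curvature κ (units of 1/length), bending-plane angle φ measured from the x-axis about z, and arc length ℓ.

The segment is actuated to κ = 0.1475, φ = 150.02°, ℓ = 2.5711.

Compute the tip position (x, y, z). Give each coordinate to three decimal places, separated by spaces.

θ = κ·ℓ = 0.1475 × 2.5711 = 0.37924 rad
ρ = (1 − cos θ)/κ = (1 − 0.92895)/0.1475 = 0.48171
z = sin θ / κ = 0.37021/0.1475 = 2.50991
x = ρ cos φ = 0.48171 × cos(150.02°) = -0.41726
y = ρ sin φ = 0.48171 × sin(150.02°) = 0.24071

-0.417 0.241 2.510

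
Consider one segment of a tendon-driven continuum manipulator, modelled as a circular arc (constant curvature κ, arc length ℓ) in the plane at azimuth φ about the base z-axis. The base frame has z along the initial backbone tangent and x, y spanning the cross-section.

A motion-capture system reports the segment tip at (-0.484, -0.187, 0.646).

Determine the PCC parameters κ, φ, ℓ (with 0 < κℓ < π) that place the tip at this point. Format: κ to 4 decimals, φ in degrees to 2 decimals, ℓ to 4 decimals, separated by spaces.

ρ = √(x²+y²) = √(-0.484² + -0.187²) = 0.51887
φ = atan2(y, x) mod 360° = atan2(-0.187, -0.484) = 201.1247°
|p|² = ρ² + z² = 0.51887² + 0.646² = 0.68654
κ = 2ρ / |p|² = 2×0.51887 / 0.68654 = 1.51155
θ = 2·atan2(ρ, z) = 2·atan2(0.51887, 0.646) = 1.35338 rad
ℓ = θ/κ = 1.35338/1.51155 = 0.89536

1.5115 201.12 0.8954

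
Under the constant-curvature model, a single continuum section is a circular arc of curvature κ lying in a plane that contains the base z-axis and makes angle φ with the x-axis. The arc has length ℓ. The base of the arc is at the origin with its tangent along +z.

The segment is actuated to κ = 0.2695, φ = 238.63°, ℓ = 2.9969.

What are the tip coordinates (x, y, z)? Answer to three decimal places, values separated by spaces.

θ = κ·ℓ = 0.2695 × 2.9969 = 0.80766 rad
ρ = (1 − cos θ)/κ = (1 − 0.69119)/0.2695 = 1.14587
z = sin θ / κ = 0.72267/0.2695 = 2.68154
x = ρ cos φ = 1.14587 × cos(238.63°) = -0.59650
y = ρ sin φ = 1.14587 × sin(238.63°) = -0.97837

-0.596 -0.978 2.682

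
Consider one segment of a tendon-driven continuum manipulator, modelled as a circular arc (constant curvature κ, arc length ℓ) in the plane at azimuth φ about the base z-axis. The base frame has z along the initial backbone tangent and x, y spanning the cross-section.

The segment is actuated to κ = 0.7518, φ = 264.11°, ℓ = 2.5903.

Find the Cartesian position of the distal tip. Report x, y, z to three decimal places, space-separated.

-0.187 -1.810 1.237

θ = κ·ℓ = 0.7518 × 2.5903 = 1.94739 rad
ρ = (1 − cos θ)/κ = (1 − -0.36775)/0.7518 = 1.81930
z = sin θ / κ = 0.92992/0.7518 = 1.23693
x = ρ cos φ = 1.81930 × cos(264.11°) = -0.18670
y = ρ sin φ = 1.81930 × sin(264.11°) = -1.80970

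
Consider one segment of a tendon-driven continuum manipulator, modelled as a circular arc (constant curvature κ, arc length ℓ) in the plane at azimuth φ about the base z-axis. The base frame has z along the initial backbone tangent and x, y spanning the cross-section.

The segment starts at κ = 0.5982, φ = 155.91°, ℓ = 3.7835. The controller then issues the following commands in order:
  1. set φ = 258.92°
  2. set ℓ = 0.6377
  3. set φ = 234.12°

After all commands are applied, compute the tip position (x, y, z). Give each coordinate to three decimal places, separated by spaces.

initial: κ=0.5982, φ=155.91°, ℓ=3.7835
cmd 1: set φ=258.92° → (κ,φ,ℓ)=(0.5982,258.92°,3.7835) → tip=(-0.5264,-2.6879,1.2866)
cmd 2: set ℓ=0.6377 → (κ,φ,ℓ)=(0.5982,258.92°,0.6377) → tip=(-0.0231,-0.1179,0.6223)
cmd 3: set φ=234.12° → (κ,φ,ℓ)=(0.5982,234.12°,0.6377) → tip=(-0.0704,-0.0974,0.6223)

-0.070 -0.097 0.622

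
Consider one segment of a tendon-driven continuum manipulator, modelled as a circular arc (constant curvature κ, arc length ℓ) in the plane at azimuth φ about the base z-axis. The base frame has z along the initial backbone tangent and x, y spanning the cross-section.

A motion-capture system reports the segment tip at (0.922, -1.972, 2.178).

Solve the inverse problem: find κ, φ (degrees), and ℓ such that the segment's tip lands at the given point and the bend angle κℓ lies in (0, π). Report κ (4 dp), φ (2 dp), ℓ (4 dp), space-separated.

0.4591 295.06 3.4201

ρ = √(x²+y²) = √(0.922² + -1.972²) = 2.17689
φ = atan2(y, x) mod 360° = atan2(-1.972, 0.922) = 295.0582°
|p|² = ρ² + z² = 2.17689² + 2.178² = 9.48255
κ = 2ρ / |p|² = 2×2.17689 / 9.48255 = 0.45914
θ = 2·atan2(ρ, z) = 2·atan2(2.17689, 2.178) = 1.57029 rad
ℓ = θ/κ = 1.57029/0.45914 = 3.42009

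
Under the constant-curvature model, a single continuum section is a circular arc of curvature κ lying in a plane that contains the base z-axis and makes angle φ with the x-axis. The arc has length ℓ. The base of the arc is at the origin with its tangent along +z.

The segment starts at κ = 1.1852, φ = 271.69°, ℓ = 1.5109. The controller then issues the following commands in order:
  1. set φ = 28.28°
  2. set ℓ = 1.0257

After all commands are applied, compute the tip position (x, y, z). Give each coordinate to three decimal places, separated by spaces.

initial: κ=1.1852, φ=271.69°, ℓ=1.5109
cmd 1: set φ=28.28° → (κ,φ,ℓ)=(1.1852,28.28°,1.5109) → tip=(0.9051,0.4870,0.8234)
cmd 2: set ℓ=1.0257 → (κ,φ,ℓ)=(1.1852,28.28°,1.0257) → tip=(0.4847,0.2607,0.7911)

0.485 0.261 0.791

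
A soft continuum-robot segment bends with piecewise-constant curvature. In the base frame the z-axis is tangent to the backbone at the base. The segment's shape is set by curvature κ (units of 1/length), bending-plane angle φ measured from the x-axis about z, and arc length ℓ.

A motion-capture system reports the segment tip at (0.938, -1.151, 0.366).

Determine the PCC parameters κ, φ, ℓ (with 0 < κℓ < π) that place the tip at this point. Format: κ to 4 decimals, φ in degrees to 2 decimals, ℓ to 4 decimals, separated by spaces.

ρ = √(x²+y²) = √(0.938² + -1.151²) = 1.48480
φ = atan2(y, x) mod 360° = atan2(-1.151, 0.938) = 309.1781°
|p|² = ρ² + z² = 1.48480² + 0.366² = 2.33860
κ = 2ρ / |p|² = 2×1.48480 / 2.33860 = 1.26982
θ = 2·atan2(ρ, z) = 2·atan2(1.48480, 0.366) = 2.65823 rad
ℓ = θ/κ = 2.65823/1.26982 = 2.09339

1.2698 309.18 2.0934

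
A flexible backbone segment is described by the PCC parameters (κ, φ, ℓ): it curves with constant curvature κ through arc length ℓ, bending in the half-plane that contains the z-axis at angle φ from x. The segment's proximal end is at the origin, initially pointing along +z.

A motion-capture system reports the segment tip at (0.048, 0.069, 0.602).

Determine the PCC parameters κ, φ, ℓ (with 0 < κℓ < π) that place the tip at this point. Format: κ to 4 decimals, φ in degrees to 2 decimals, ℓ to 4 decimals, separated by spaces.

0.4550 55.18 0.6098

ρ = √(x²+y²) = √(0.048² + 0.069²) = 0.08405
φ = atan2(y, x) mod 360° = atan2(0.069, 0.048) = 55.1755°
|p|² = ρ² + z² = 0.08405² + 0.602² = 0.36947
κ = 2ρ / |p|² = 2×0.08405 / 0.36947 = 0.45500
θ = 2·atan2(ρ, z) = 2·atan2(0.08405, 0.602) = 0.27745 rad
ℓ = θ/κ = 0.27745/0.45500 = 0.60979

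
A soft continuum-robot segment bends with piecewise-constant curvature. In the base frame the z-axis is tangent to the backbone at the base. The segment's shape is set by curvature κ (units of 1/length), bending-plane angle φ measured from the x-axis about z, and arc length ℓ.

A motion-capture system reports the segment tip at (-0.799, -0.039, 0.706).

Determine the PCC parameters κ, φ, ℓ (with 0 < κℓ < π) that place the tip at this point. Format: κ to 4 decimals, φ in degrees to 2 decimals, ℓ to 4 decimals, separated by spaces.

1.4054 182.79 1.2063

ρ = √(x²+y²) = √(-0.799² + -0.039²) = 0.79995
φ = atan2(y, x) mod 360° = atan2(-0.039, -0.799) = 182.7944°
|p|² = ρ² + z² = 0.79995² + 0.706² = 1.13836
κ = 2ρ / |p|² = 2×0.79995 / 1.13836 = 1.40545
θ = 2·atan2(ρ, z) = 2·atan2(0.79995, 0.706) = 1.69541 rad
ℓ = θ/κ = 1.69541/1.40545 = 1.20631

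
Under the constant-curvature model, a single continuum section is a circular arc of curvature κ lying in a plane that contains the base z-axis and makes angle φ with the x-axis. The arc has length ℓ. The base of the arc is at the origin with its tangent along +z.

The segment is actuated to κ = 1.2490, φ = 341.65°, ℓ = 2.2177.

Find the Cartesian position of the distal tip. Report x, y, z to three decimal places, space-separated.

θ = κ·ℓ = 1.2490 × 2.2177 = 2.76991 rad
ρ = (1 − cos θ)/κ = (1 − -0.93172)/1.2490 = 1.54661
z = sin θ / κ = 0.36319/1.2490 = 0.29078
x = ρ cos φ = 1.54661 × cos(341.65°) = 1.46797
y = ρ sin φ = 1.54661 × sin(341.65°) = -0.48691

1.468 -0.487 0.291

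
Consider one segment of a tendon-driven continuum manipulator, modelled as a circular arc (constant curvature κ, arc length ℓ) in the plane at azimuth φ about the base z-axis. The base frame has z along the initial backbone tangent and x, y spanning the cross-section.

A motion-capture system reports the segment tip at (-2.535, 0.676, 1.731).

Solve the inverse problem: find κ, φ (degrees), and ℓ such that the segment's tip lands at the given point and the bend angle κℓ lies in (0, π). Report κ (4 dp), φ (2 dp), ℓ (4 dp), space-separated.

0.5311 165.07 3.7189

ρ = √(x²+y²) = √(-2.535² + 0.676²) = 2.62359
φ = atan2(y, x) mod 360° = atan2(0.676, -2.535) = 165.0686°
|p|² = ρ² + z² = 2.62359² + 1.731² = 9.87956
κ = 2ρ / |p|² = 2×2.62359 / 9.87956 = 0.53111
θ = 2·atan2(ρ, z) = 2·atan2(2.62359, 1.731) = 1.97515 rad
ℓ = θ/κ = 1.97515/0.53111 = 3.71888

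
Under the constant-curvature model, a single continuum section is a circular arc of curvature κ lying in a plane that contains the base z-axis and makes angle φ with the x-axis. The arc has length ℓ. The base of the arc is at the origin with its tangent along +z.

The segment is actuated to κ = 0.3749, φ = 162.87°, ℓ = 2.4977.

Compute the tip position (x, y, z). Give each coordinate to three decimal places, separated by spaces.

-1.038 0.320 2.148

θ = κ·ℓ = 0.3749 × 2.4977 = 0.93639 rad
ρ = (1 − cos θ)/κ = (1 − 0.59270)/0.3749 = 1.08642
z = sin θ / κ = 0.80542/0.3749 = 2.14837
x = ρ cos φ = 1.08642 × cos(162.87°) = -1.03822
y = ρ sin φ = 1.08642 × sin(162.87°) = 0.31999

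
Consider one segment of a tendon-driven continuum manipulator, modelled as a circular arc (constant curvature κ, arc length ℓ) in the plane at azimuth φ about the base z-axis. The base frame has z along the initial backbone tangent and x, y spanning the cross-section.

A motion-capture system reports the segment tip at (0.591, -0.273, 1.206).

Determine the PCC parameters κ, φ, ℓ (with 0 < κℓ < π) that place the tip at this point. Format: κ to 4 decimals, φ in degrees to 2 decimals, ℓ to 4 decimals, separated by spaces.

ρ = √(x²+y²) = √(0.591² + -0.273²) = 0.65101
φ = atan2(y, x) mod 360° = atan2(-0.273, 0.591) = 335.2064°
|p|² = ρ² + z² = 0.65101² + 1.206² = 1.87825
κ = 2ρ / |p|² = 2×0.65101 / 1.87825 = 0.69321
θ = 2·atan2(ρ, z) = 2·atan2(0.65101, 1.206) = 0.98997 rad
ℓ = θ/κ = 0.98997/0.69321 = 1.42810

0.6932 335.21 1.4281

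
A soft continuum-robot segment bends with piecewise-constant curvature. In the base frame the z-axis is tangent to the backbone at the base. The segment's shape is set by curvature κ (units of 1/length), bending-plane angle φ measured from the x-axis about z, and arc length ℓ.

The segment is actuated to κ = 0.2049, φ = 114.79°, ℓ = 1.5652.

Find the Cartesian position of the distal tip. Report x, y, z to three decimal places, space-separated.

-0.104 0.226 1.539

θ = κ·ℓ = 0.2049 × 1.5652 = 0.32071 rad
ρ = (1 − cos θ)/κ = (1 − 0.94901)/0.2049 = 0.24884
z = sin θ / κ = 0.31524/0.2049 = 1.53851
x = ρ cos φ = 0.24884 × cos(114.79°) = -0.10434
y = ρ sin φ = 0.24884 × sin(114.79°) = 0.22591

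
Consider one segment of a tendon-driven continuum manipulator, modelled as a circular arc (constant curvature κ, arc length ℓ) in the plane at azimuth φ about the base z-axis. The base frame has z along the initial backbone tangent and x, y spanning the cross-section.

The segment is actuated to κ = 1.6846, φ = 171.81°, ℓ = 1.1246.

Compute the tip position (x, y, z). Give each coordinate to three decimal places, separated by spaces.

-0.774 0.111 0.563

θ = κ·ℓ = 1.6846 × 1.1246 = 1.89450 rad
ρ = (1 − cos θ)/κ = (1 − -0.31808)/1.6846 = 0.78243
z = sin θ / κ = 0.94806/1.6846 = 0.56278
x = ρ cos φ = 0.78243 × cos(171.81°) = -0.77445
y = ρ sin φ = 0.78243 × sin(171.81°) = 0.11146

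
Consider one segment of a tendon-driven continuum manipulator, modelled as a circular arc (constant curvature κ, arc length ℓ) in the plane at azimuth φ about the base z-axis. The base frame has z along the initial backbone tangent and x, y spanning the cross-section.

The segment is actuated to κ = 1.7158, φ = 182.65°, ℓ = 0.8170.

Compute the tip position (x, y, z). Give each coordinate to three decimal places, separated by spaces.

-0.484 -0.022 0.575

θ = κ·ℓ = 1.7158 × 0.8170 = 1.40181 rad
ρ = (1 − cos θ)/κ = (1 − 0.16818)/1.7158 = 0.48480
z = sin θ / κ = 0.98576/1.7158 = 0.57452
x = ρ cos φ = 0.48480 × cos(182.65°) = -0.48428
y = ρ sin φ = 0.48480 × sin(182.65°) = -0.02241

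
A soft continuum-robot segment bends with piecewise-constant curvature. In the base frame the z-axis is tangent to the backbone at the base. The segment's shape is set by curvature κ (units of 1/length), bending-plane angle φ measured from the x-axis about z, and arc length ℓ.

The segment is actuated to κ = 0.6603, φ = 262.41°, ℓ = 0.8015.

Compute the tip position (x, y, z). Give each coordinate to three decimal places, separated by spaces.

-0.027 -0.205 0.765

θ = κ·ℓ = 0.6603 × 0.8015 = 0.52923 rad
ρ = (1 − cos θ)/κ = (1 − 0.86320)/0.6603 = 0.20718
z = sin θ / κ = 0.50487/0.6603 = 0.76461
x = ρ cos φ = 0.20718 × cos(262.41°) = -0.02737
y = ρ sin φ = 0.20718 × sin(262.41°) = -0.20537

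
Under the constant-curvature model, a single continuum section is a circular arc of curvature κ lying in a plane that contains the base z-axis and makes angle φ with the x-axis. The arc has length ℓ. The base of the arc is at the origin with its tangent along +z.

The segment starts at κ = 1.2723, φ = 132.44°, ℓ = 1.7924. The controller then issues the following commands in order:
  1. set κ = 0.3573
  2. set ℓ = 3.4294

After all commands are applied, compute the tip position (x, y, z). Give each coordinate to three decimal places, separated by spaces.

initial: κ=1.2723, φ=132.44°, ℓ=1.7924
cmd 1: set κ=0.3573 → (κ,φ,ℓ)=(0.3573,132.44°,1.7924) → tip=(-0.3743,0.4093,1.6724)
cmd 2: set ℓ=3.4294 → (κ,φ,ℓ)=(0.3573,132.44°,3.4294) → tip=(-1.2491,1.3660,2.6334)

-1.249 1.366 2.633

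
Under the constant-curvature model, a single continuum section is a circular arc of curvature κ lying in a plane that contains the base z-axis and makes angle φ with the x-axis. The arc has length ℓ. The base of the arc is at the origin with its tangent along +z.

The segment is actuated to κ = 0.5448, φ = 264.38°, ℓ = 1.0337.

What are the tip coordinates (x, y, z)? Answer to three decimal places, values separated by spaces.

-0.028 -0.282 0.980

θ = κ·ℓ = 0.5448 × 1.0337 = 0.56316 rad
ρ = (1 − cos θ)/κ = (1 − 0.84557)/0.5448 = 0.28346
z = sin θ / κ = 0.53386/0.5448 = 0.97992
x = ρ cos φ = 0.28346 × cos(264.38°) = -0.02776
y = ρ sin φ = 0.28346 × sin(264.38°) = -0.28209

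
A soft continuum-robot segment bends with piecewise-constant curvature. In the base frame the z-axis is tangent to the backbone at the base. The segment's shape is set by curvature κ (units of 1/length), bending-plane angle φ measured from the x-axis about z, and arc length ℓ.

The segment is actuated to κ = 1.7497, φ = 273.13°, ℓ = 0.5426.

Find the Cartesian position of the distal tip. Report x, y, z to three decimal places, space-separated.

0.013 -0.238 0.465

θ = κ·ℓ = 1.7497 × 0.5426 = 0.94939 rad
ρ = (1 − cos θ)/κ = (1 − 0.58218)/1.7497 = 0.23879
z = sin θ / κ = 0.81306/1.7497 = 0.46468
x = ρ cos φ = 0.23879 × cos(273.13°) = 0.01304
y = ρ sin φ = 0.23879 × sin(273.13°) = -0.23844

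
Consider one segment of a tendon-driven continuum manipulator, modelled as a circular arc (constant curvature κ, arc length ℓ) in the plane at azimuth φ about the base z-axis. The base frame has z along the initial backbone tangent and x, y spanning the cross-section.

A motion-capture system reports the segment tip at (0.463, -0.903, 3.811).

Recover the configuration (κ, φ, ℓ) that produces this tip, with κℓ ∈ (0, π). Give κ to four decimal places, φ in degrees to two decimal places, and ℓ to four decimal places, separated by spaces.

ρ = √(x²+y²) = √(0.463² + -0.903²) = 1.01478
φ = atan2(y, x) mod 360° = atan2(-0.903, 0.463) = 297.1458°
|p|² = ρ² + z² = 1.01478² + 3.811² = 15.55350
κ = 2ρ / |p|² = 2×1.01478 / 15.55350 = 0.13049
θ = 2·atan2(ρ, z) = 2·atan2(1.01478, 3.811) = 0.52048 rad
ℓ = θ/κ = 0.52048/0.13049 = 3.98866

0.1305 297.15 3.9887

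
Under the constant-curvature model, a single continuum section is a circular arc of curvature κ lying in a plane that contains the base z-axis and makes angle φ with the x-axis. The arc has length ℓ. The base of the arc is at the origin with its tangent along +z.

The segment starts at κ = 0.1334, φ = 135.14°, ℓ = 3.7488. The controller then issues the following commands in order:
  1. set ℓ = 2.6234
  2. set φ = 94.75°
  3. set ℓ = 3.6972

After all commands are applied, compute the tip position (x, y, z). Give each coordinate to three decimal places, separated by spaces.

-0.074 0.890 3.549

initial: κ=0.1334, φ=135.14°, ℓ=3.7488
cmd 1: set ℓ=2.6234 → (κ,φ,ℓ)=(0.1334,135.14°,2.6234) → tip=(-0.3221,0.3205,2.5702)
cmd 2: set φ=94.75° → (κ,φ,ℓ)=(0.1334,94.75°,2.6234) → tip=(-0.0376,0.4528,2.5702)
cmd 3: set ℓ=3.6972 → (κ,φ,ℓ)=(0.1334,94.75°,3.6972) → tip=(-0.0740,0.8903,3.5491)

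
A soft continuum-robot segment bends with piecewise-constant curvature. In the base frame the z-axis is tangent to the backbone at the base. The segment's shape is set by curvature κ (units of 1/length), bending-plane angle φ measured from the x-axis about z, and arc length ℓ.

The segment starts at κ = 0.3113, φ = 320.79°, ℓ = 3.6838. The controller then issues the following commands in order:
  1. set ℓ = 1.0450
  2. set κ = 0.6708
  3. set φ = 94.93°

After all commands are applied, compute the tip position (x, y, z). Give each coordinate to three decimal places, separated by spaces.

-0.030 0.350 0.961

initial: κ=0.3113, φ=320.79°, ℓ=3.6838
cmd 1: set ℓ=1.0450 → (κ,φ,ℓ)=(0.3113,320.79°,1.0450) → tip=(0.1305,-0.1065,1.0267)
cmd 2: set κ=0.6708 → (κ,φ,ℓ)=(0.6708,320.79°,1.0450) → tip=(0.2724,-0.2222,0.9615)
cmd 3: set φ=94.93° → (κ,φ,ℓ)=(0.6708,94.93°,1.0450) → tip=(-0.0302,0.3502,0.9615)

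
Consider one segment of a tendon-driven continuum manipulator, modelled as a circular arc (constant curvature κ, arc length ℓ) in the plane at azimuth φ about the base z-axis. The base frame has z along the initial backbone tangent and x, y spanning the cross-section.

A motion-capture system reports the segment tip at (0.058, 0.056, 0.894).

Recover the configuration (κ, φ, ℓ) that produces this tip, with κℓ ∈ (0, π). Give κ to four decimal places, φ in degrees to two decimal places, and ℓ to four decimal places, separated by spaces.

ρ = √(x²+y²) = √(0.058² + 0.056²) = 0.08062
φ = atan2(y, x) mod 360° = atan2(0.056, 0.058) = 43.9949°
|p|² = ρ² + z² = 0.08062² + 0.894² = 0.80574
κ = 2ρ / |p|² = 2×0.08062 / 0.80574 = 0.20012
θ = 2·atan2(ρ, z) = 2·atan2(0.08062, 0.894) = 0.17988 rad
ℓ = θ/κ = 0.17988/0.20012 = 0.89884

0.2001 43.99 0.8988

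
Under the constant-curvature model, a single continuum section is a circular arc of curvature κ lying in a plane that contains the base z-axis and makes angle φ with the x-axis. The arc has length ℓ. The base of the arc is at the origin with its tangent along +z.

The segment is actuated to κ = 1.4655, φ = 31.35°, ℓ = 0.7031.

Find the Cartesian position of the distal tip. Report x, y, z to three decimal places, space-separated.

θ = κ·ℓ = 1.4655 × 0.7031 = 1.03039 rad
ρ = (1 − cos θ)/κ = (1 − 0.51448)/1.4655 = 0.33130
z = sin θ / κ = 0.85750/1.4655 = 0.58513
x = ρ cos φ = 0.33130 × cos(31.35°) = 0.28293
y = ρ sin φ = 0.33130 × sin(31.35°) = 0.17236

0.283 0.172 0.585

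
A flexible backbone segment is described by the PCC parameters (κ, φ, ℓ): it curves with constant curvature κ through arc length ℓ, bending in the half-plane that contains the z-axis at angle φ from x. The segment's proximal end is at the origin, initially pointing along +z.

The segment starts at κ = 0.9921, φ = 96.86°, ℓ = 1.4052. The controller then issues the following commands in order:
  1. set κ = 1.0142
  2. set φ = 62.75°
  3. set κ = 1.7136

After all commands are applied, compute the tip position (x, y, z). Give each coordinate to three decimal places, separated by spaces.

initial: κ=0.9921, φ=96.86°, ℓ=1.4052
cmd 1: set κ=1.0142 → (κ,φ,ℓ)=(1.0142,96.86°,1.4052) → tip=(-0.1007,0.8369,0.9756)
cmd 2: set φ=62.75° → (κ,φ,ℓ)=(1.0142,62.75°,1.4052) → tip=(0.3859,0.7494,0.9756)
cmd 3: set κ=1.7136 → (κ,φ,ℓ)=(1.7136,62.75°,1.4052) → tip=(0.4657,0.9041,0.3907)

0.466 0.904 0.391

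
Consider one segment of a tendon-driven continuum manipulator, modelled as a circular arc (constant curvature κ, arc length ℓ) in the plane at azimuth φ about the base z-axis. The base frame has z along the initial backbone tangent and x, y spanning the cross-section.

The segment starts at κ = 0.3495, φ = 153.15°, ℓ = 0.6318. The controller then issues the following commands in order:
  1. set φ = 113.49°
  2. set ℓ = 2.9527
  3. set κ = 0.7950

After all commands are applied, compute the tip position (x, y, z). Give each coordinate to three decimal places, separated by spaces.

initial: κ=0.3495, φ=153.15°, ℓ=0.6318
cmd 1: set φ=113.49° → (κ,φ,ℓ)=(0.3495,113.49°,0.6318) → tip=(-0.0277,0.0637,0.6267)
cmd 2: set ℓ=2.9527 → (κ,φ,ℓ)=(0.3495,113.49°,2.9527) → tip=(-0.5553,1.2776,2.4558)
cmd 3: set κ=0.7950 → (κ,φ,ℓ)=(0.7950,113.49°,2.9527) → tip=(-0.8528,1.9621,0.8972)

-0.853 1.962 0.897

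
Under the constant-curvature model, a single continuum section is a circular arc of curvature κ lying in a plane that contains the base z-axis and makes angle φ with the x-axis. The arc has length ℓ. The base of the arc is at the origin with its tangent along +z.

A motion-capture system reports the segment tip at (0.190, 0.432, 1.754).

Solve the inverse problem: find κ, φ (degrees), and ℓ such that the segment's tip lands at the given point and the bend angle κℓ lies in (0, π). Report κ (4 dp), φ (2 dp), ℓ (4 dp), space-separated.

0.2861 66.26 1.8375

ρ = √(x²+y²) = √(0.190² + 0.432²) = 0.47194
φ = atan2(y, x) mod 360° = atan2(0.432, 0.190) = 66.2594°
|p|² = ρ² + z² = 0.47194² + 1.754² = 3.29924
κ = 2ρ / |p|² = 2×0.47194 / 3.29924 = 0.28609
θ = 2·atan2(ρ, z) = 2·atan2(0.47194, 1.754) = 0.52568 rad
ℓ = θ/κ = 0.52568/0.28609 = 1.83746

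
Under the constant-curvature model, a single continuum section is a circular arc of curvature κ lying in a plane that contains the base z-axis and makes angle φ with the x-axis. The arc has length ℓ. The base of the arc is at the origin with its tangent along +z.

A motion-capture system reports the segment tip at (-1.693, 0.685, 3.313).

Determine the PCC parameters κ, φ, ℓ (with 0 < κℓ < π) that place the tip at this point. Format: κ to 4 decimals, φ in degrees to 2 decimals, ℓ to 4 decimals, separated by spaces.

0.2552 157.97 3.9480

ρ = √(x²+y²) = √(-1.693² + 0.685²) = 1.82633
φ = atan2(y, x) mod 360° = atan2(0.685, -1.693) = 157.9714°
|p|² = ρ² + z² = 1.82633² + 3.313² = 14.31144
κ = 2ρ / |p|² = 2×1.82633 / 14.31144 = 0.25523
θ = 2·atan2(ρ, z) = 2·atan2(1.82633, 3.313) = 1.00762 rad
ℓ = θ/κ = 1.00762/0.25523 = 3.94796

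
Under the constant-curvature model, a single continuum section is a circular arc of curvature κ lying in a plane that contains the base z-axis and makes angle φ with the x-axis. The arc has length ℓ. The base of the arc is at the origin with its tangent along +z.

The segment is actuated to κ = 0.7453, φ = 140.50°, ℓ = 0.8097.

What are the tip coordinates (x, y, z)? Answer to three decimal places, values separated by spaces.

θ = κ·ℓ = 0.7453 × 0.8097 = 0.60347 rad
ρ = (1 − cos θ)/κ = (1 − 0.82337)/0.7453 = 0.23699
z = sin θ / κ = 0.56750/0.7453 = 0.76144
x = ρ cos φ = 0.23699 × cos(140.50°) = -0.18287
y = ρ sin φ = 0.23699 × sin(140.50°) = 0.15074

-0.183 0.151 0.761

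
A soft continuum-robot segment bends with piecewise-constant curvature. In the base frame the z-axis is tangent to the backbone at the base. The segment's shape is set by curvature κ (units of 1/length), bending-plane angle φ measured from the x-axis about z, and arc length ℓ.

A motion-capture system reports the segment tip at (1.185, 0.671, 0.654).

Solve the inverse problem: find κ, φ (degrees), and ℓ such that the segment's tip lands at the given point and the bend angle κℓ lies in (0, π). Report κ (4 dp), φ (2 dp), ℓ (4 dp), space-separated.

ρ = √(x²+y²) = √(1.185² + 0.671²) = 1.36179
φ = atan2(y, x) mod 360° = atan2(0.671, 1.185) = 29.5205°
|p|² = ρ² + z² = 1.36179² + 0.654² = 2.28218
κ = 2ρ / |p|² = 2×1.36179 / 2.28218 = 1.19341
θ = 2·atan2(ρ, z) = 2·atan2(1.36179, 0.654) = 2.24614 rad
ℓ = θ/κ = 2.24614/1.19341 = 1.88213

1.1934 29.52 1.8821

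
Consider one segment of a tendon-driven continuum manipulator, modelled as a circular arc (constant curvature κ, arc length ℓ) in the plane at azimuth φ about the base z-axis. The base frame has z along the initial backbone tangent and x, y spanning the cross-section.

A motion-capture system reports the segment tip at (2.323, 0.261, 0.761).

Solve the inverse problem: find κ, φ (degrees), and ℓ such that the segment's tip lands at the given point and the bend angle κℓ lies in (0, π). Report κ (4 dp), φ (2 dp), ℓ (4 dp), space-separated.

ρ = √(x²+y²) = √(2.323² + 0.261²) = 2.33762
φ = atan2(y, x) mod 360° = atan2(0.261, 2.323) = 6.4106°
|p|² = ρ² + z² = 2.33762² + 0.761² = 6.04357
κ = 2ρ / |p|² = 2×2.33762 / 6.04357 = 0.77359
θ = 2·atan2(ρ, z) = 2·atan2(2.33762, 0.761) = 2.51214 rad
ℓ = θ/κ = 2.51214/0.77359 = 3.24739

0.7736 6.41 3.2474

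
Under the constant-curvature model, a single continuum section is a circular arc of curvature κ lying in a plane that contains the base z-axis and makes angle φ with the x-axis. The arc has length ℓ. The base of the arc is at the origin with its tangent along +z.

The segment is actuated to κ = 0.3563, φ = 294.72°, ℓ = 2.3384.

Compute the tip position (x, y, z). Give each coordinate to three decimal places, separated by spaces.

0.384 -0.835 2.077

θ = κ·ℓ = 0.3563 × 2.3384 = 0.83317 rad
ρ = (1 − cos θ)/κ = (1 − 0.67253)/0.3563 = 0.91908
z = sin θ / κ = 0.74007/0.3563 = 2.07709
x = ρ cos φ = 0.91908 × cos(294.72°) = 0.38434
y = ρ sin φ = 0.91908 × sin(294.72°) = -0.83486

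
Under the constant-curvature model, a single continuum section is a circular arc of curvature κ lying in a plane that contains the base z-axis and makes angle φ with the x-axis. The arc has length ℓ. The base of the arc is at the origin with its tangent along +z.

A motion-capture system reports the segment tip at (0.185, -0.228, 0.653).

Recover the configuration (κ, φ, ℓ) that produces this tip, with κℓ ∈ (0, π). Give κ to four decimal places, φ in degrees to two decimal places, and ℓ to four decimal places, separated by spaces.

ρ = √(x²+y²) = √(0.185² + -0.228²) = 0.29361
φ = atan2(y, x) mod 360° = atan2(-0.228, 0.185) = 309.0560°
|p|² = ρ² + z² = 0.29361² + 0.653² = 0.51262
κ = 2ρ / |p|² = 2×0.29361 / 0.51262 = 1.14555
θ = 2·atan2(ρ, z) = 2·atan2(0.29361, 0.653) = 0.84511 rad
ℓ = θ/κ = 0.84511/1.14555 = 0.73773

1.1455 309.06 0.7377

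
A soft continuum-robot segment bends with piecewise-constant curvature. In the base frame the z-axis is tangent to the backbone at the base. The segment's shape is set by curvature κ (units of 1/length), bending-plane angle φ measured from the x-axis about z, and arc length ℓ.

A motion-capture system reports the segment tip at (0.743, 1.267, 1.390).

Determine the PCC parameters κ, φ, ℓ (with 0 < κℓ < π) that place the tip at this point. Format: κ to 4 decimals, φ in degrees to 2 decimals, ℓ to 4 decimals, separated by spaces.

ρ = √(x²+y²) = √(0.743² + 1.267²) = 1.46879
φ = atan2(y, x) mod 360° = atan2(1.267, 0.743) = 59.6116°
|p|² = ρ² + z² = 1.46879² + 1.390² = 4.08944
κ = 2ρ / |p|² = 2×1.46879 / 4.08944 = 0.71833
θ = 2·atan2(ρ, z) = 2·atan2(1.46879, 1.390) = 1.62590 rad
ℓ = θ/κ = 1.62590/0.71833 = 2.26344

0.7183 59.61 2.2634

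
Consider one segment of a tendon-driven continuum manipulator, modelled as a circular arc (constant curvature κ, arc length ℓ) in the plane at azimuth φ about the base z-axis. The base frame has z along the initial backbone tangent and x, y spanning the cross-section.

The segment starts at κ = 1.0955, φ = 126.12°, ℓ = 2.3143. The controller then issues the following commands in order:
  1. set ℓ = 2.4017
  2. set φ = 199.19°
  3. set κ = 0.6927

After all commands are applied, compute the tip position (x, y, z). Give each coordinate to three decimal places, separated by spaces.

initial: κ=1.0955, φ=126.12°, ℓ=2.3143
cmd 1: set ℓ=2.4017 → (κ,φ,ℓ)=(1.0955,126.12°,2.4017) → tip=(-1.0076,1.3807,0.4460)
cmd 2: set φ=199.19° → (κ,φ,ℓ)=(1.0955,199.19°,2.4017) → tip=(-1.6143,-0.5618,0.4460)
cmd 3: set κ=0.6927 → (κ,φ,ℓ)=(0.6927,199.19°,2.4017) → tip=(-1.4898,-0.5185,1.4374)

-1.490 -0.519 1.437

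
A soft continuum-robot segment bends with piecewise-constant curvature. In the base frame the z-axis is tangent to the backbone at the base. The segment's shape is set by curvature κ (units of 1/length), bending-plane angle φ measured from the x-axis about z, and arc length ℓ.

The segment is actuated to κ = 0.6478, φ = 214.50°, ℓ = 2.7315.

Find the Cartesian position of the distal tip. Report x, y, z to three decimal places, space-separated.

-1.523 -1.047 1.513

θ = κ·ℓ = 0.6478 × 2.7315 = 1.76947 rad
ρ = (1 − cos θ)/κ = (1 − -0.19737)/0.6478 = 1.84836
z = sin θ / κ = 0.98033/0.6478 = 1.51332
x = ρ cos φ = 1.84836 × cos(214.50°) = -1.52328
y = ρ sin φ = 1.84836 × sin(214.50°) = -1.04692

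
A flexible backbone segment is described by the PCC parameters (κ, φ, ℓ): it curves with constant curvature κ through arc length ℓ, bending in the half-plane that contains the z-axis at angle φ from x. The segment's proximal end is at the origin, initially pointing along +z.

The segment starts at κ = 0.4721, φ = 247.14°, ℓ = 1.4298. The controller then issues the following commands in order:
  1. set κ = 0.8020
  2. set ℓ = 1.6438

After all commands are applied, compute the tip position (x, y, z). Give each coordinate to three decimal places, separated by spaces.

initial: κ=0.4721, φ=247.14°, ℓ=1.4298
cmd 1: set κ=0.8020 → (κ,φ,ℓ)=(0.8020,247.14°,1.4298) → tip=(-0.2851,-0.6762,1.1364)
cmd 2: set ℓ=1.6438 → (κ,φ,ℓ)=(0.8020,247.14°,1.6438) → tip=(-0.3634,-0.8619,1.2074)

-0.363 -0.862 1.207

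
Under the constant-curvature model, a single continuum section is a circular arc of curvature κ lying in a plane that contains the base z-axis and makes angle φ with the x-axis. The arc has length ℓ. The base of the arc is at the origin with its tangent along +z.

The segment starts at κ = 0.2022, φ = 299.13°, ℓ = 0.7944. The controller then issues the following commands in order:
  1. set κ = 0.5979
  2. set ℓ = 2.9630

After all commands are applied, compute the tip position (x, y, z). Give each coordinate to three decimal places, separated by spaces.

0.977 -1.752 1.639

initial: κ=0.2022, φ=299.13°, ℓ=0.7944
cmd 1: set κ=0.5979 → (κ,φ,ℓ)=(0.5979,299.13°,0.7944) → tip=(0.0901,-0.1617,0.7649)
cmd 2: set ℓ=2.9630 → (κ,φ,ℓ)=(0.5979,299.13°,2.9630) → tip=(0.9765,-1.7523,1.6389)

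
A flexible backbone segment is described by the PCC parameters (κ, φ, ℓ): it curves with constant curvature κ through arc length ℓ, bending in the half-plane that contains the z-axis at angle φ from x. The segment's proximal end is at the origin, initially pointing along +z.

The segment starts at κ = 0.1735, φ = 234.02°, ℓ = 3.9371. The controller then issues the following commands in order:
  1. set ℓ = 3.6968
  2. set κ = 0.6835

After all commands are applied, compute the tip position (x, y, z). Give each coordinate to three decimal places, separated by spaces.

-1.562 -2.151 0.844

initial: κ=0.1735, φ=234.02°, ℓ=3.9371
cmd 1: set ℓ=3.6968 → (κ,φ,ℓ)=(0.1735,234.02°,3.6968) → tip=(-0.6730,-0.9269,3.4485)
cmd 2: set κ=0.6835 → (κ,φ,ℓ)=(0.6835,234.02°,3.6968) → tip=(-1.5617,-2.1511,0.8439)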